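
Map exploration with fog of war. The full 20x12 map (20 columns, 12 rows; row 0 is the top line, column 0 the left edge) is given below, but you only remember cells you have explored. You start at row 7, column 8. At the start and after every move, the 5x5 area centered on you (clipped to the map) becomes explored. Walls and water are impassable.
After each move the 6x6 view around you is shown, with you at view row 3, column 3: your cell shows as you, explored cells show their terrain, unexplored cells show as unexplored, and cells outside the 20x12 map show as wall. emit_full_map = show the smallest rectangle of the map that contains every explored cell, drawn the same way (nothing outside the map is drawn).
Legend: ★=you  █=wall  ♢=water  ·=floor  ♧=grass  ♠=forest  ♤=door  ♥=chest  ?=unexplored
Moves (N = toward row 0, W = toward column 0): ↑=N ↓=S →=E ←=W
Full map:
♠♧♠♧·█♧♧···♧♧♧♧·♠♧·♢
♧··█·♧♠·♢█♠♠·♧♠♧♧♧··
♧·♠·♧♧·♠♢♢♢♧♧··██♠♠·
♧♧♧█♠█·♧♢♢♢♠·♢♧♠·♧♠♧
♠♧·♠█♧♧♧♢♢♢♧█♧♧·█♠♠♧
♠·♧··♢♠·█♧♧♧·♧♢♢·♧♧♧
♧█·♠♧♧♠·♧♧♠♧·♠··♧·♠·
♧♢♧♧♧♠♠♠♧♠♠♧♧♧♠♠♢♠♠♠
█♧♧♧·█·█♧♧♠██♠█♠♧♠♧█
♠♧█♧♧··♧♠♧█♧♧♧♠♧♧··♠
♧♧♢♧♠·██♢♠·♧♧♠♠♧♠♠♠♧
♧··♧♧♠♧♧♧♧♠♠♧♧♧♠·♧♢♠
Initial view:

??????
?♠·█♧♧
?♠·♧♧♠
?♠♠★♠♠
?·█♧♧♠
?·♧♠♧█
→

??????
♠·█♧♧♧
♠·♧♧♠♧
♠♠♧★♠♧
·█♧♧♠█
·♧♠♧█♧

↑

??????
?♧♢♢♢♧
♠·█♧♧♧
♠·♧★♠♧
♠♠♧♠♠♧
·█♧♧♠█

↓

?♧♢♢♢♧
♠·█♧♧♧
♠·♧♧♠♧
♠♠♧★♠♧
·█♧♧♠█
·♧♠♧█♧

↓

♠·█♧♧♧
♠·♧♧♠♧
♠♠♧♠♠♧
·█♧★♠█
·♧♠♧█♧
?█♢♠·♧

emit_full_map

?♧♢♢♢♧
♠·█♧♧♧
♠·♧♧♠♧
♠♠♧♠♠♧
·█♧★♠█
·♧♠♧█♧
?█♢♠·♧

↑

?♧♢♢♢♧
♠·█♧♧♧
♠·♧♧♠♧
♠♠♧★♠♧
·█♧♧♠█
·♧♠♧█♧

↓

♠·█♧♧♧
♠·♧♧♠♧
♠♠♧♠♠♧
·█♧★♠█
·♧♠♧█♧
?█♢♠·♧

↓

♠·♧♧♠♧
♠♠♧♠♠♧
·█♧♧♠█
·♧♠★█♧
?█♢♠·♧
?♧♧♧♠♠

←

?♠·♧♧♠
?♠♠♧♠♠
?·█♧♧♠
?·♧★♧█
?██♢♠·
?♧♧♧♧♠

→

♠·♧♧♠♧
♠♠♧♠♠♧
·█♧♧♠█
·♧♠★█♧
██♢♠·♧
♧♧♧♧♠♠

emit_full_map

?♧♢♢♢♧
♠·█♧♧♧
♠·♧♧♠♧
♠♠♧♠♠♧
·█♧♧♠█
·♧♠★█♧
██♢♠·♧
♧♧♧♧♠♠


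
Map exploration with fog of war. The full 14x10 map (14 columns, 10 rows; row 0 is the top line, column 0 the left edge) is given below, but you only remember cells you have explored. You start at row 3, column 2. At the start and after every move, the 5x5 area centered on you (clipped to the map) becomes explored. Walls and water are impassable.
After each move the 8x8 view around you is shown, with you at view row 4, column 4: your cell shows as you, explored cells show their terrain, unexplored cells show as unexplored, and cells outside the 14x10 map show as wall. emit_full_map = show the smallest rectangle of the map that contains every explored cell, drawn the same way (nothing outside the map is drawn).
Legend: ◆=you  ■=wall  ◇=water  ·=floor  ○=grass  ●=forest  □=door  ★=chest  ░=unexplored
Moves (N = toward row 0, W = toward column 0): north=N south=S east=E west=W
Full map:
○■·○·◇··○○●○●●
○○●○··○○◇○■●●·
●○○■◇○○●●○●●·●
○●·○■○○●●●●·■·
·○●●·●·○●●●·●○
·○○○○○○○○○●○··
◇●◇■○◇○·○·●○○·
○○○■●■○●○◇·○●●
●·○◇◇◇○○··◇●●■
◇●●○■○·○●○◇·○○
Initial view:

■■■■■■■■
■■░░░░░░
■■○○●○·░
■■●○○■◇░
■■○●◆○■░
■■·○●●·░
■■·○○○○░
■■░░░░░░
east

■■■■■■■■
■░░░░░░░
■○○●○··░
■●○○■◇○░
■○●·◆■○░
■·○●●·●░
■·○○○○○░
■░░░░░░░

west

■■■■■■■■
■■░░░░░░
■■○○●○··
■■●○○■◇○
■■○●◆○■○
■■·○●●·●
■■·○○○○○
■■░░░░░░

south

■■░░░░░░
■■○○●○··
■■●○○■◇○
■■○●·○■○
■■·○◆●·●
■■·○○○○○
■■◇●◇■○░
■■░░░░░░

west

■■■░░░░░
■■■○○●○·
■■■●○○■◇
■■■○●·○■
■■■·◆●●·
■■■·○○○○
■■■◇●◇■○
■■■░░░░░

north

■■■■■■■■
■■■░░░░░
■■■○○●○·
■■■●○○■◇
■■■○◆·○■
■■■·○●●·
■■■·○○○○
■■■◇●◇■○

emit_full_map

○○●○··
●○○■◇○
○◆·○■○
·○●●·●
·○○○○○
◇●◇■○░

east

■■■■■■■■
■■░░░░░░
■■○○●○··
■■●○○■◇○
■■○●◆○■○
■■·○●●·●
■■·○○○○○
■■◇●◇■○░

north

■■■■■■■■
■■■■■■■■
■■○■·○·░
■■○○●○··
■■●○◆■◇○
■■○●·○■○
■■·○●●·●
■■·○○○○○

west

■■■■■■■■
■■■■■■■■
■■■○■·○·
■■■○○●○·
■■■●◆○■◇
■■■○●·○■
■■■·○●●·
■■■·○○○○

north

■■■■■■■■
■■■■■■■■
■■■■■■■■
■■■○■·○·
■■■○◆●○·
■■■●○○■◇
■■■○●·○■
■■■·○●●·

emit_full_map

○■·○·░
○◆●○··
●○○■◇○
○●·○■○
·○●●·●
·○○○○○
◇●◇■○░

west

■■■■■■■■
■■■■■■■■
■■■■■■■■
■■■■○■·○
■■■■◆○●○
■■■■●○○■
■■■■○●·○
■■■■·○●●

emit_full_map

○■·○·░
◆○●○··
●○○■◇○
○●·○■○
·○●●·●
·○○○○○
◇●◇■○░


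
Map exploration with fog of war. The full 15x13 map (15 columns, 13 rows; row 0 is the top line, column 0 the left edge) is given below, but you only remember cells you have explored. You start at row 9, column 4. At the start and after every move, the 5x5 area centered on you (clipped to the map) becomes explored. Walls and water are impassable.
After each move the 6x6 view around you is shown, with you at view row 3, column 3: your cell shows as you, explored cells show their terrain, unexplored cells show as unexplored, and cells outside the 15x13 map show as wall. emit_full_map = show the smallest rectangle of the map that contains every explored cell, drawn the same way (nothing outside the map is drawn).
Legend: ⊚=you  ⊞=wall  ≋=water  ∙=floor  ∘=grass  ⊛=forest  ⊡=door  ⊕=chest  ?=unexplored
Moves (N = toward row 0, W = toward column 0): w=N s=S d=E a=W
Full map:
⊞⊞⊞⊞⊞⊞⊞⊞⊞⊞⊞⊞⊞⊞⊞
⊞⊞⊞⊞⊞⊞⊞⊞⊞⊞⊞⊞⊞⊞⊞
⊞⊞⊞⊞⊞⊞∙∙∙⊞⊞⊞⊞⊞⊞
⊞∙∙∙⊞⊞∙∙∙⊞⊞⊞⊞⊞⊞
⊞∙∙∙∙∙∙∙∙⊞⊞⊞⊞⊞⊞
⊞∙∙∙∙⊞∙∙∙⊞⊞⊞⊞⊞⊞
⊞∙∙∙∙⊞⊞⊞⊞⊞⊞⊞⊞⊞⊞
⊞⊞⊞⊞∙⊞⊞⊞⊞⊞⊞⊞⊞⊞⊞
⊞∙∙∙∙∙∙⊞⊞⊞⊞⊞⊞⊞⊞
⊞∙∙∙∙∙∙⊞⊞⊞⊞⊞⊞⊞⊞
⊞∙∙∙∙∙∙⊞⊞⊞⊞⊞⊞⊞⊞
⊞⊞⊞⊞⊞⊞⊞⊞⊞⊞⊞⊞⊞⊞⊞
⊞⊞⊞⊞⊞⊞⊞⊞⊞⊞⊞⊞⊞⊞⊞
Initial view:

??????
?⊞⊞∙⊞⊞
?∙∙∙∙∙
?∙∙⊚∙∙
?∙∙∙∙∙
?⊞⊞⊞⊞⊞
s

?⊞⊞∙⊞⊞
?∙∙∙∙∙
?∙∙∙∙∙
?∙∙⊚∙∙
?⊞⊞⊞⊞⊞
?⊞⊞⊞⊞⊞

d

⊞⊞∙⊞⊞?
∙∙∙∙∙⊞
∙∙∙∙∙⊞
∙∙∙⊚∙⊞
⊞⊞⊞⊞⊞⊞
⊞⊞⊞⊞⊞⊞

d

⊞∙⊞⊞??
∙∙∙∙⊞⊞
∙∙∙∙⊞⊞
∙∙∙⊚⊞⊞
⊞⊞⊞⊞⊞⊞
⊞⊞⊞⊞⊞⊞

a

⊞⊞∙⊞⊞?
∙∙∙∙∙⊞
∙∙∙∙∙⊞
∙∙∙⊚∙⊞
⊞⊞⊞⊞⊞⊞
⊞⊞⊞⊞⊞⊞

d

⊞∙⊞⊞??
∙∙∙∙⊞⊞
∙∙∙∙⊞⊞
∙∙∙⊚⊞⊞
⊞⊞⊞⊞⊞⊞
⊞⊞⊞⊞⊞⊞

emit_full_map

⊞⊞∙⊞⊞??
∙∙∙∙∙⊞⊞
∙∙∙∙∙⊞⊞
∙∙∙∙⊚⊞⊞
⊞⊞⊞⊞⊞⊞⊞
⊞⊞⊞⊞⊞⊞⊞


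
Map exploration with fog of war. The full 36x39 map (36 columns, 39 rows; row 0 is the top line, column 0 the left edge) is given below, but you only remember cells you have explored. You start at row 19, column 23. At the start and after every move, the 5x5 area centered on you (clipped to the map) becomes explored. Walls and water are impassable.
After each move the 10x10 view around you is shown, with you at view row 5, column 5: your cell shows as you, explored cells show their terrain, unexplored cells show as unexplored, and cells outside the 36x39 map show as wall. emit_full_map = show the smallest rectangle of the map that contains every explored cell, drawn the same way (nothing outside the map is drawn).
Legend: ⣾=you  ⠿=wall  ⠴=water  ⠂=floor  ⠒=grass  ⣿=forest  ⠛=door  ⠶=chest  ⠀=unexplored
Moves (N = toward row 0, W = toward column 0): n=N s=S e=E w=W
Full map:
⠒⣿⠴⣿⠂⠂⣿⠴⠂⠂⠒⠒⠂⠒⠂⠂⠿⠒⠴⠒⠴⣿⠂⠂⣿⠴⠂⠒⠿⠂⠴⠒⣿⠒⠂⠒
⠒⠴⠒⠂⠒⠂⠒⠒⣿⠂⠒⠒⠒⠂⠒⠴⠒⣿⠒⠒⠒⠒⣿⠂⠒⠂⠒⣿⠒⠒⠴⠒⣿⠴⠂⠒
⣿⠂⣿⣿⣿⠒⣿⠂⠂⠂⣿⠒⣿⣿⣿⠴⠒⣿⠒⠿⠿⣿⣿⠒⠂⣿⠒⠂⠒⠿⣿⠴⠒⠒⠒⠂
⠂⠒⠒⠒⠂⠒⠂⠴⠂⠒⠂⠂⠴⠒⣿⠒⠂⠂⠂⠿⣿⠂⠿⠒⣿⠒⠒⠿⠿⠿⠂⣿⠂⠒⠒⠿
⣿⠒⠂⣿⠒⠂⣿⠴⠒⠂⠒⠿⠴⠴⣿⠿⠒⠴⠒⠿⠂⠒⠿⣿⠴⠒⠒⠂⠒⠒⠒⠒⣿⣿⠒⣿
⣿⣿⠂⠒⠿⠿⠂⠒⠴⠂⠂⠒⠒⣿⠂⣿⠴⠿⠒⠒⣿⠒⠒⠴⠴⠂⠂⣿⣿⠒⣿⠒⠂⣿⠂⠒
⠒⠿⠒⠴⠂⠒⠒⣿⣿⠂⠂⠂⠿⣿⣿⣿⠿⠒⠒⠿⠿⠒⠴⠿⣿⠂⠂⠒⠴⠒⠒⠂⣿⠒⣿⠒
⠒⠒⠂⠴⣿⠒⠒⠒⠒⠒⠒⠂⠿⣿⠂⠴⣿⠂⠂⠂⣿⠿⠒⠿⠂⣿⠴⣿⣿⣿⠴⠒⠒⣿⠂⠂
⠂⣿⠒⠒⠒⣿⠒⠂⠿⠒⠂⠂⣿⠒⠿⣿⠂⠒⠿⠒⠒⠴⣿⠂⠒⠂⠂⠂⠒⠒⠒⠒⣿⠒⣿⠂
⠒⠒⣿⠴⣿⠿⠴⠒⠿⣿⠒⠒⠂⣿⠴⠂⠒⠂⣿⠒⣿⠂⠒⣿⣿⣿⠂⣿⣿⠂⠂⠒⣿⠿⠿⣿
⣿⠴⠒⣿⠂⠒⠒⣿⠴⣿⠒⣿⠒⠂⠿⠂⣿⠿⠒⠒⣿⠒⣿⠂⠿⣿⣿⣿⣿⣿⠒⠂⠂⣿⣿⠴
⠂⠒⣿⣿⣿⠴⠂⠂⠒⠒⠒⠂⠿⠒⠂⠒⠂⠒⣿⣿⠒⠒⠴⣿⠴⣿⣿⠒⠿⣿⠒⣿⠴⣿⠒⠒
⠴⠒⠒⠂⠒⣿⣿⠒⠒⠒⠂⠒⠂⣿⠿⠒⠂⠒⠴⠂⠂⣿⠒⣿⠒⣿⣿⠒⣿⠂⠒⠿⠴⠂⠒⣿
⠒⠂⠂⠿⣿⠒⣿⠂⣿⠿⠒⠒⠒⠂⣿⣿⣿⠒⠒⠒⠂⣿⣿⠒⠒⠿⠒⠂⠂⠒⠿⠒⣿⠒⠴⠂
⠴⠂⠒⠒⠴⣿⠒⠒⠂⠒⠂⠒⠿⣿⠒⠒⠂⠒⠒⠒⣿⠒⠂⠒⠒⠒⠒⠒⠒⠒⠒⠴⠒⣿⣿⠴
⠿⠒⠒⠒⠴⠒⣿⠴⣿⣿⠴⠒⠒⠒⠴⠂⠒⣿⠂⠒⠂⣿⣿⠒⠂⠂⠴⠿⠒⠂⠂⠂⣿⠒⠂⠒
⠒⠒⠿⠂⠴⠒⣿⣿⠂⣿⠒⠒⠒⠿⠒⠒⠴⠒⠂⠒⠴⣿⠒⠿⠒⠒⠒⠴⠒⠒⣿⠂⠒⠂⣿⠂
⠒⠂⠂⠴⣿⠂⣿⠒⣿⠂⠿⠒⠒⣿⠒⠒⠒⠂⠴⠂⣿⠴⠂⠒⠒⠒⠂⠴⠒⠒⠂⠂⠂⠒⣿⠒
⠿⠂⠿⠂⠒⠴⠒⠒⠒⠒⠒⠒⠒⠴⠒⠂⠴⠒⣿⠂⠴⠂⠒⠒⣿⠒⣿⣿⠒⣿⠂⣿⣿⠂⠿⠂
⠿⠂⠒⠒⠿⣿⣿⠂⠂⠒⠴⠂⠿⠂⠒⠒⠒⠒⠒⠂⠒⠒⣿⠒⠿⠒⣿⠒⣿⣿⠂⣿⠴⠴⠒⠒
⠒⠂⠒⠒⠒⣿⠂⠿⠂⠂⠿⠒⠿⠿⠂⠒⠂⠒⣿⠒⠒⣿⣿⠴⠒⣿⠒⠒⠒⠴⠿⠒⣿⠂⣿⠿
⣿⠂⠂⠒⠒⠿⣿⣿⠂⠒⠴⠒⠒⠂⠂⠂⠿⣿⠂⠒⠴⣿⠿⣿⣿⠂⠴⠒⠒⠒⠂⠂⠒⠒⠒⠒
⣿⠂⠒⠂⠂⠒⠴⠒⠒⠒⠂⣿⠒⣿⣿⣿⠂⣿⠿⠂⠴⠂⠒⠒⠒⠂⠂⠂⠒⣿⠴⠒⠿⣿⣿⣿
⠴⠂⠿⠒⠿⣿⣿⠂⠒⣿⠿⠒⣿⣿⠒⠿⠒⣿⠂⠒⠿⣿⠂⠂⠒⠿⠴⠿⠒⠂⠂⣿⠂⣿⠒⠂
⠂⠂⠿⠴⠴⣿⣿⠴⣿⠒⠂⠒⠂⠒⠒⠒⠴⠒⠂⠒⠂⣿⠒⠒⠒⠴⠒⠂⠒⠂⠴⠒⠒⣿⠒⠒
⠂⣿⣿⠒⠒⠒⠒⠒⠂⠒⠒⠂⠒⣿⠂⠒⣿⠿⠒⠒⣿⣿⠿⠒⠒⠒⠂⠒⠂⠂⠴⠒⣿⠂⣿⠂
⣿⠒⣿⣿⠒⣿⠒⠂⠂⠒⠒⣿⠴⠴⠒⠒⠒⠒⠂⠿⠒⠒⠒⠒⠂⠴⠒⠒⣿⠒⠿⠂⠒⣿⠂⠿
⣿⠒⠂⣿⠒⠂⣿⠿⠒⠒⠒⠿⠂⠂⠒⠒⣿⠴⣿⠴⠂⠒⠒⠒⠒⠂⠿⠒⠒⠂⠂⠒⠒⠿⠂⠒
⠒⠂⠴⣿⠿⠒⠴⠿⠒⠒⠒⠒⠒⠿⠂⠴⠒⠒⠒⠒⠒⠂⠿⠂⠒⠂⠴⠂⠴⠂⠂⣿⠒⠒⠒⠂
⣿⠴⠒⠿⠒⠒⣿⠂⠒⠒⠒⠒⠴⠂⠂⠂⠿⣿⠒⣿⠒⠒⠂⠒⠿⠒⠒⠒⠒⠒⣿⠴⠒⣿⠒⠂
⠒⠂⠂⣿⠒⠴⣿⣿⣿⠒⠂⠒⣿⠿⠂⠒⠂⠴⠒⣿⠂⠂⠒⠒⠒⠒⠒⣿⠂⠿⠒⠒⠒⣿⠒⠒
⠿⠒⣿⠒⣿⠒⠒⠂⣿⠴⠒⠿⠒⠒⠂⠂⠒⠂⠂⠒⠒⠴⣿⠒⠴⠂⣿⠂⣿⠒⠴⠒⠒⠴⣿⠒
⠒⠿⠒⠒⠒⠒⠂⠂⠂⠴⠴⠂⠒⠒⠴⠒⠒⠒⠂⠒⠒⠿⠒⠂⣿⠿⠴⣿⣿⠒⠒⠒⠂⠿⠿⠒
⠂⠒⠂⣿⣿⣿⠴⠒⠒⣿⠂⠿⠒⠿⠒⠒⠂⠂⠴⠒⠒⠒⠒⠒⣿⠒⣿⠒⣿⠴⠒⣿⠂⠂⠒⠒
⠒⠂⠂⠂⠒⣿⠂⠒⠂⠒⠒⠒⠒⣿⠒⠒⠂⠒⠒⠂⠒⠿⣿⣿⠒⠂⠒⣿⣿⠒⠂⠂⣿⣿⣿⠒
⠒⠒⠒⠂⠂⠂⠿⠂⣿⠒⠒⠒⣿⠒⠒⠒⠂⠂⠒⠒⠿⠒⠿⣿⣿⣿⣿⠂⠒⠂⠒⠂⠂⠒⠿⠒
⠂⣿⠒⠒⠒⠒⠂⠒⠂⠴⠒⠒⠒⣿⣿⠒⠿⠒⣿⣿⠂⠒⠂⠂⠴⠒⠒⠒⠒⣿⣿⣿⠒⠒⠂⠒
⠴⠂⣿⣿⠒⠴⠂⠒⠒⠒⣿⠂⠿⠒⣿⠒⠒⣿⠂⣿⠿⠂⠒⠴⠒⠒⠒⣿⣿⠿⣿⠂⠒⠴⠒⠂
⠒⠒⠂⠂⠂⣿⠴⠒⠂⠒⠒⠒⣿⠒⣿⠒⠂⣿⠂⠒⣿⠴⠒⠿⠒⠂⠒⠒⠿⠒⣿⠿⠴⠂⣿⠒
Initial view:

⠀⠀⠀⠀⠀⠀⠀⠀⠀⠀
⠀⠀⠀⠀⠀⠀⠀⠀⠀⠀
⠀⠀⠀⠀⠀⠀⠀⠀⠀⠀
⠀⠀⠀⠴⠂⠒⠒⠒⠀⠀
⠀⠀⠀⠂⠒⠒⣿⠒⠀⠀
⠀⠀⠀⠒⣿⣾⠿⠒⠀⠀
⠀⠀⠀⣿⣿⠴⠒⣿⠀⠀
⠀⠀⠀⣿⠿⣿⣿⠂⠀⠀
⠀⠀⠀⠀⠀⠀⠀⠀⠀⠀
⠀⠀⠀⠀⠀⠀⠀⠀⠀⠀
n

⠀⠀⠀⠀⠀⠀⠀⠀⠀⠀
⠀⠀⠀⠀⠀⠀⠀⠀⠀⠀
⠀⠀⠀⠀⠀⠀⠀⠀⠀⠀
⠀⠀⠀⣿⠒⠿⠒⠒⠀⠀
⠀⠀⠀⠴⠂⠒⠒⠒⠀⠀
⠀⠀⠀⠂⠒⣾⣿⠒⠀⠀
⠀⠀⠀⠒⣿⠒⠿⠒⠀⠀
⠀⠀⠀⣿⣿⠴⠒⣿⠀⠀
⠀⠀⠀⣿⠿⣿⣿⠂⠀⠀
⠀⠀⠀⠀⠀⠀⠀⠀⠀⠀

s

⠀⠀⠀⠀⠀⠀⠀⠀⠀⠀
⠀⠀⠀⠀⠀⠀⠀⠀⠀⠀
⠀⠀⠀⣿⠒⠿⠒⠒⠀⠀
⠀⠀⠀⠴⠂⠒⠒⠒⠀⠀
⠀⠀⠀⠂⠒⠒⣿⠒⠀⠀
⠀⠀⠀⠒⣿⣾⠿⠒⠀⠀
⠀⠀⠀⣿⣿⠴⠒⣿⠀⠀
⠀⠀⠀⣿⠿⣿⣿⠂⠀⠀
⠀⠀⠀⠀⠀⠀⠀⠀⠀⠀
⠀⠀⠀⠀⠀⠀⠀⠀⠀⠀

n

⠀⠀⠀⠀⠀⠀⠀⠀⠀⠀
⠀⠀⠀⠀⠀⠀⠀⠀⠀⠀
⠀⠀⠀⠀⠀⠀⠀⠀⠀⠀
⠀⠀⠀⣿⠒⠿⠒⠒⠀⠀
⠀⠀⠀⠴⠂⠒⠒⠒⠀⠀
⠀⠀⠀⠂⠒⣾⣿⠒⠀⠀
⠀⠀⠀⠒⣿⠒⠿⠒⠀⠀
⠀⠀⠀⣿⣿⠴⠒⣿⠀⠀
⠀⠀⠀⣿⠿⣿⣿⠂⠀⠀
⠀⠀⠀⠀⠀⠀⠀⠀⠀⠀

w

⠀⠀⠀⠀⠀⠀⠀⠀⠀⠀
⠀⠀⠀⠀⠀⠀⠀⠀⠀⠀
⠀⠀⠀⠀⠀⠀⠀⠀⠀⠀
⠀⠀⠀⠴⣿⠒⠿⠒⠒⠀
⠀⠀⠀⣿⠴⠂⠒⠒⠒⠀
⠀⠀⠀⠴⠂⣾⠒⣿⠒⠀
⠀⠀⠀⠒⠒⣿⠒⠿⠒⠀
⠀⠀⠀⠒⣿⣿⠴⠒⣿⠀
⠀⠀⠀⠀⣿⠿⣿⣿⠂⠀
⠀⠀⠀⠀⠀⠀⠀⠀⠀⠀

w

⠀⠀⠀⠀⠀⠀⠀⠀⠀⠀
⠀⠀⠀⠀⠀⠀⠀⠀⠀⠀
⠀⠀⠀⠀⠀⠀⠀⠀⠀⠀
⠀⠀⠀⠒⠴⣿⠒⠿⠒⠒
⠀⠀⠀⠂⣿⠴⠂⠒⠒⠒
⠀⠀⠀⠂⠴⣾⠒⠒⣿⠒
⠀⠀⠀⠂⠒⠒⣿⠒⠿⠒
⠀⠀⠀⠒⠒⣿⣿⠴⠒⣿
⠀⠀⠀⠀⠀⣿⠿⣿⣿⠂
⠀⠀⠀⠀⠀⠀⠀⠀⠀⠀

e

⠀⠀⠀⠀⠀⠀⠀⠀⠀⠀
⠀⠀⠀⠀⠀⠀⠀⠀⠀⠀
⠀⠀⠀⠀⠀⠀⠀⠀⠀⠀
⠀⠀⠒⠴⣿⠒⠿⠒⠒⠀
⠀⠀⠂⣿⠴⠂⠒⠒⠒⠀
⠀⠀⠂⠴⠂⣾⠒⣿⠒⠀
⠀⠀⠂⠒⠒⣿⠒⠿⠒⠀
⠀⠀⠒⠒⣿⣿⠴⠒⣿⠀
⠀⠀⠀⠀⣿⠿⣿⣿⠂⠀
⠀⠀⠀⠀⠀⠀⠀⠀⠀⠀

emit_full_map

⠒⠴⣿⠒⠿⠒⠒
⠂⣿⠴⠂⠒⠒⠒
⠂⠴⠂⣾⠒⣿⠒
⠂⠒⠒⣿⠒⠿⠒
⠒⠒⣿⣿⠴⠒⣿
⠀⠀⣿⠿⣿⣿⠂

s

⠀⠀⠀⠀⠀⠀⠀⠀⠀⠀
⠀⠀⠀⠀⠀⠀⠀⠀⠀⠀
⠀⠀⠒⠴⣿⠒⠿⠒⠒⠀
⠀⠀⠂⣿⠴⠂⠒⠒⠒⠀
⠀⠀⠂⠴⠂⠒⠒⣿⠒⠀
⠀⠀⠂⠒⠒⣾⠒⠿⠒⠀
⠀⠀⠒⠒⣿⣿⠴⠒⣿⠀
⠀⠀⠀⠴⣿⠿⣿⣿⠂⠀
⠀⠀⠀⠀⠀⠀⠀⠀⠀⠀
⠀⠀⠀⠀⠀⠀⠀⠀⠀⠀

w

⠀⠀⠀⠀⠀⠀⠀⠀⠀⠀
⠀⠀⠀⠀⠀⠀⠀⠀⠀⠀
⠀⠀⠀⠒⠴⣿⠒⠿⠒⠒
⠀⠀⠀⠂⣿⠴⠂⠒⠒⠒
⠀⠀⠀⠂⠴⠂⠒⠒⣿⠒
⠀⠀⠀⠂⠒⣾⣿⠒⠿⠒
⠀⠀⠀⠒⠒⣿⣿⠴⠒⣿
⠀⠀⠀⠒⠴⣿⠿⣿⣿⠂
⠀⠀⠀⠀⠀⠀⠀⠀⠀⠀
⠀⠀⠀⠀⠀⠀⠀⠀⠀⠀

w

⠀⠀⠀⠀⠀⠀⠀⠀⠀⠀
⠀⠀⠀⠀⠀⠀⠀⠀⠀⠀
⠀⠀⠀⠀⠒⠴⣿⠒⠿⠒
⠀⠀⠀⠴⠂⣿⠴⠂⠒⠒
⠀⠀⠀⣿⠂⠴⠂⠒⠒⣿
⠀⠀⠀⠒⠂⣾⠒⣿⠒⠿
⠀⠀⠀⣿⠒⠒⣿⣿⠴⠒
⠀⠀⠀⠂⠒⠴⣿⠿⣿⣿
⠀⠀⠀⠀⠀⠀⠀⠀⠀⠀
⠀⠀⠀⠀⠀⠀⠀⠀⠀⠀

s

⠀⠀⠀⠀⠀⠀⠀⠀⠀⠀
⠀⠀⠀⠀⠒⠴⣿⠒⠿⠒
⠀⠀⠀⠴⠂⣿⠴⠂⠒⠒
⠀⠀⠀⣿⠂⠴⠂⠒⠒⣿
⠀⠀⠀⠒⠂⠒⠒⣿⠒⠿
⠀⠀⠀⣿⠒⣾⣿⣿⠴⠒
⠀⠀⠀⠂⠒⠴⣿⠿⣿⣿
⠀⠀⠀⠿⠂⠴⠂⠒⠀⠀
⠀⠀⠀⠀⠀⠀⠀⠀⠀⠀
⠀⠀⠀⠀⠀⠀⠀⠀⠀⠀

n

⠀⠀⠀⠀⠀⠀⠀⠀⠀⠀
⠀⠀⠀⠀⠀⠀⠀⠀⠀⠀
⠀⠀⠀⠀⠒⠴⣿⠒⠿⠒
⠀⠀⠀⠴⠂⣿⠴⠂⠒⠒
⠀⠀⠀⣿⠂⠴⠂⠒⠒⣿
⠀⠀⠀⠒⠂⣾⠒⣿⠒⠿
⠀⠀⠀⣿⠒⠒⣿⣿⠴⠒
⠀⠀⠀⠂⠒⠴⣿⠿⣿⣿
⠀⠀⠀⠿⠂⠴⠂⠒⠀⠀
⠀⠀⠀⠀⠀⠀⠀⠀⠀⠀

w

⠀⠀⠀⠀⠀⠀⠀⠀⠀⠀
⠀⠀⠀⠀⠀⠀⠀⠀⠀⠀
⠀⠀⠀⠀⠀⠒⠴⣿⠒⠿
⠀⠀⠀⠂⠴⠂⣿⠴⠂⠒
⠀⠀⠀⠒⣿⠂⠴⠂⠒⠒
⠀⠀⠀⠒⠒⣾⠒⠒⣿⠒
⠀⠀⠀⠒⣿⠒⠒⣿⣿⠴
⠀⠀⠀⣿⠂⠒⠴⣿⠿⣿
⠀⠀⠀⠀⠿⠂⠴⠂⠒⠀
⠀⠀⠀⠀⠀⠀⠀⠀⠀⠀

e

⠀⠀⠀⠀⠀⠀⠀⠀⠀⠀
⠀⠀⠀⠀⠀⠀⠀⠀⠀⠀
⠀⠀⠀⠀⠒⠴⣿⠒⠿⠒
⠀⠀⠂⠴⠂⣿⠴⠂⠒⠒
⠀⠀⠒⣿⠂⠴⠂⠒⠒⣿
⠀⠀⠒⠒⠂⣾⠒⣿⠒⠿
⠀⠀⠒⣿⠒⠒⣿⣿⠴⠒
⠀⠀⣿⠂⠒⠴⣿⠿⣿⣿
⠀⠀⠀⠿⠂⠴⠂⠒⠀⠀
⠀⠀⠀⠀⠀⠀⠀⠀⠀⠀

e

⠀⠀⠀⠀⠀⠀⠀⠀⠀⠀
⠀⠀⠀⠀⠀⠀⠀⠀⠀⠀
⠀⠀⠀⠒⠴⣿⠒⠿⠒⠒
⠀⠂⠴⠂⣿⠴⠂⠒⠒⠒
⠀⠒⣿⠂⠴⠂⠒⠒⣿⠒
⠀⠒⠒⠂⠒⣾⣿⠒⠿⠒
⠀⠒⣿⠒⠒⣿⣿⠴⠒⣿
⠀⣿⠂⠒⠴⣿⠿⣿⣿⠂
⠀⠀⠿⠂⠴⠂⠒⠀⠀⠀
⠀⠀⠀⠀⠀⠀⠀⠀⠀⠀

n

⠀⠀⠀⠀⠀⠀⠀⠀⠀⠀
⠀⠀⠀⠀⠀⠀⠀⠀⠀⠀
⠀⠀⠀⠀⠀⠀⠀⠀⠀⠀
⠀⠀⠀⠒⠴⣿⠒⠿⠒⠒
⠀⠂⠴⠂⣿⠴⠂⠒⠒⠒
⠀⠒⣿⠂⠴⣾⠒⠒⣿⠒
⠀⠒⠒⠂⠒⠒⣿⠒⠿⠒
⠀⠒⣿⠒⠒⣿⣿⠴⠒⣿
⠀⣿⠂⠒⠴⣿⠿⣿⣿⠂
⠀⠀⠿⠂⠴⠂⠒⠀⠀⠀

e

⠀⠀⠀⠀⠀⠀⠀⠀⠀⠀
⠀⠀⠀⠀⠀⠀⠀⠀⠀⠀
⠀⠀⠀⠀⠀⠀⠀⠀⠀⠀
⠀⠀⠒⠴⣿⠒⠿⠒⠒⠀
⠂⠴⠂⣿⠴⠂⠒⠒⠒⠀
⠒⣿⠂⠴⠂⣾⠒⣿⠒⠀
⠒⠒⠂⠒⠒⣿⠒⠿⠒⠀
⠒⣿⠒⠒⣿⣿⠴⠒⣿⠀
⣿⠂⠒⠴⣿⠿⣿⣿⠂⠀
⠀⠿⠂⠴⠂⠒⠀⠀⠀⠀

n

⠀⠀⠀⠀⠀⠀⠀⠀⠀⠀
⠀⠀⠀⠀⠀⠀⠀⠀⠀⠀
⠀⠀⠀⠀⠀⠀⠀⠀⠀⠀
⠀⠀⠀⠂⣿⣿⠒⠂⠀⠀
⠀⠀⠒⠴⣿⠒⠿⠒⠒⠀
⠂⠴⠂⣿⠴⣾⠒⠒⠒⠀
⠒⣿⠂⠴⠂⠒⠒⣿⠒⠀
⠒⠒⠂⠒⠒⣿⠒⠿⠒⠀
⠒⣿⠒⠒⣿⣿⠴⠒⣿⠀
⣿⠂⠒⠴⣿⠿⣿⣿⠂⠀

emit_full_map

⠀⠀⠀⠂⣿⣿⠒⠂⠀
⠀⠀⠒⠴⣿⠒⠿⠒⠒
⠂⠴⠂⣿⠴⣾⠒⠒⠒
⠒⣿⠂⠴⠂⠒⠒⣿⠒
⠒⠒⠂⠒⠒⣿⠒⠿⠒
⠒⣿⠒⠒⣿⣿⠴⠒⣿
⣿⠂⠒⠴⣿⠿⣿⣿⠂
⠀⠿⠂⠴⠂⠒⠀⠀⠀

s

⠀⠀⠀⠀⠀⠀⠀⠀⠀⠀
⠀⠀⠀⠀⠀⠀⠀⠀⠀⠀
⠀⠀⠀⠂⣿⣿⠒⠂⠀⠀
⠀⠀⠒⠴⣿⠒⠿⠒⠒⠀
⠂⠴⠂⣿⠴⠂⠒⠒⠒⠀
⠒⣿⠂⠴⠂⣾⠒⣿⠒⠀
⠒⠒⠂⠒⠒⣿⠒⠿⠒⠀
⠒⣿⠒⠒⣿⣿⠴⠒⣿⠀
⣿⠂⠒⠴⣿⠿⣿⣿⠂⠀
⠀⠿⠂⠴⠂⠒⠀⠀⠀⠀

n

⠀⠀⠀⠀⠀⠀⠀⠀⠀⠀
⠀⠀⠀⠀⠀⠀⠀⠀⠀⠀
⠀⠀⠀⠀⠀⠀⠀⠀⠀⠀
⠀⠀⠀⠂⣿⣿⠒⠂⠀⠀
⠀⠀⠒⠴⣿⠒⠿⠒⠒⠀
⠂⠴⠂⣿⠴⣾⠒⠒⠒⠀
⠒⣿⠂⠴⠂⠒⠒⣿⠒⠀
⠒⠒⠂⠒⠒⣿⠒⠿⠒⠀
⠒⣿⠒⠒⣿⣿⠴⠒⣿⠀
⣿⠂⠒⠴⣿⠿⣿⣿⠂⠀

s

⠀⠀⠀⠀⠀⠀⠀⠀⠀⠀
⠀⠀⠀⠀⠀⠀⠀⠀⠀⠀
⠀⠀⠀⠂⣿⣿⠒⠂⠀⠀
⠀⠀⠒⠴⣿⠒⠿⠒⠒⠀
⠂⠴⠂⣿⠴⠂⠒⠒⠒⠀
⠒⣿⠂⠴⠂⣾⠒⣿⠒⠀
⠒⠒⠂⠒⠒⣿⠒⠿⠒⠀
⠒⣿⠒⠒⣿⣿⠴⠒⣿⠀
⣿⠂⠒⠴⣿⠿⣿⣿⠂⠀
⠀⠿⠂⠴⠂⠒⠀⠀⠀⠀

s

⠀⠀⠀⠀⠀⠀⠀⠀⠀⠀
⠀⠀⠀⠂⣿⣿⠒⠂⠀⠀
⠀⠀⠒⠴⣿⠒⠿⠒⠒⠀
⠂⠴⠂⣿⠴⠂⠒⠒⠒⠀
⠒⣿⠂⠴⠂⠒⠒⣿⠒⠀
⠒⠒⠂⠒⠒⣾⠒⠿⠒⠀
⠒⣿⠒⠒⣿⣿⠴⠒⣿⠀
⣿⠂⠒⠴⣿⠿⣿⣿⠂⠀
⠀⠿⠂⠴⠂⠒⠀⠀⠀⠀
⠀⠀⠀⠀⠀⠀⠀⠀⠀⠀

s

⠀⠀⠀⠂⣿⣿⠒⠂⠀⠀
⠀⠀⠒⠴⣿⠒⠿⠒⠒⠀
⠂⠴⠂⣿⠴⠂⠒⠒⠒⠀
⠒⣿⠂⠴⠂⠒⠒⣿⠒⠀
⠒⠒⠂⠒⠒⣿⠒⠿⠒⠀
⠒⣿⠒⠒⣿⣾⠴⠒⣿⠀
⣿⠂⠒⠴⣿⠿⣿⣿⠂⠀
⠀⠿⠂⠴⠂⠒⠒⠒⠀⠀
⠀⠀⠀⠀⠀⠀⠀⠀⠀⠀
⠀⠀⠀⠀⠀⠀⠀⠀⠀⠀

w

⠀⠀⠀⠀⠂⣿⣿⠒⠂⠀
⠀⠀⠀⠒⠴⣿⠒⠿⠒⠒
⠀⠂⠴⠂⣿⠴⠂⠒⠒⠒
⠀⠒⣿⠂⠴⠂⠒⠒⣿⠒
⠀⠒⠒⠂⠒⠒⣿⠒⠿⠒
⠀⠒⣿⠒⠒⣾⣿⠴⠒⣿
⠀⣿⠂⠒⠴⣿⠿⣿⣿⠂
⠀⠀⠿⠂⠴⠂⠒⠒⠒⠀
⠀⠀⠀⠀⠀⠀⠀⠀⠀⠀
⠀⠀⠀⠀⠀⠀⠀⠀⠀⠀

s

⠀⠀⠀⠒⠴⣿⠒⠿⠒⠒
⠀⠂⠴⠂⣿⠴⠂⠒⠒⠒
⠀⠒⣿⠂⠴⠂⠒⠒⣿⠒
⠀⠒⠒⠂⠒⠒⣿⠒⠿⠒
⠀⠒⣿⠒⠒⣿⣿⠴⠒⣿
⠀⣿⠂⠒⠴⣾⠿⣿⣿⠂
⠀⠀⠿⠂⠴⠂⠒⠒⠒⠀
⠀⠀⠀⠒⠿⣿⠂⠂⠀⠀
⠀⠀⠀⠀⠀⠀⠀⠀⠀⠀
⠀⠀⠀⠀⠀⠀⠀⠀⠀⠀

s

⠀⠂⠴⠂⣿⠴⠂⠒⠒⠒
⠀⠒⣿⠂⠴⠂⠒⠒⣿⠒
⠀⠒⠒⠂⠒⠒⣿⠒⠿⠒
⠀⠒⣿⠒⠒⣿⣿⠴⠒⣿
⠀⣿⠂⠒⠴⣿⠿⣿⣿⠂
⠀⠀⠿⠂⠴⣾⠒⠒⠒⠀
⠀⠀⠀⠒⠿⣿⠂⠂⠀⠀
⠀⠀⠀⠒⠂⣿⠒⠒⠀⠀
⠀⠀⠀⠀⠀⠀⠀⠀⠀⠀
⠀⠀⠀⠀⠀⠀⠀⠀⠀⠀

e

⠂⠴⠂⣿⠴⠂⠒⠒⠒⠀
⠒⣿⠂⠴⠂⠒⠒⣿⠒⠀
⠒⠒⠂⠒⠒⣿⠒⠿⠒⠀
⠒⣿⠒⠒⣿⣿⠴⠒⣿⠀
⣿⠂⠒⠴⣿⠿⣿⣿⠂⠀
⠀⠿⠂⠴⠂⣾⠒⠒⠀⠀
⠀⠀⠒⠿⣿⠂⠂⠒⠀⠀
⠀⠀⠒⠂⣿⠒⠒⠒⠀⠀
⠀⠀⠀⠀⠀⠀⠀⠀⠀⠀
⠀⠀⠀⠀⠀⠀⠀⠀⠀⠀

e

⠴⠂⣿⠴⠂⠒⠒⠒⠀⠀
⣿⠂⠴⠂⠒⠒⣿⠒⠀⠀
⠒⠂⠒⠒⣿⠒⠿⠒⠀⠀
⣿⠒⠒⣿⣿⠴⠒⣿⠀⠀
⠂⠒⠴⣿⠿⣿⣿⠂⠀⠀
⠿⠂⠴⠂⠒⣾⠒⠂⠀⠀
⠀⠒⠿⣿⠂⠂⠒⠿⠀⠀
⠀⠒⠂⣿⠒⠒⠒⠴⠀⠀
⠀⠀⠀⠀⠀⠀⠀⠀⠀⠀
⠀⠀⠀⠀⠀⠀⠀⠀⠀⠀

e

⠂⣿⠴⠂⠒⠒⠒⠀⠀⠀
⠂⠴⠂⠒⠒⣿⠒⠀⠀⠀
⠂⠒⠒⣿⠒⠿⠒⠀⠀⠀
⠒⠒⣿⣿⠴⠒⣿⠒⠀⠀
⠒⠴⣿⠿⣿⣿⠂⠴⠀⠀
⠂⠴⠂⠒⠒⣾⠂⠂⠀⠀
⠒⠿⣿⠂⠂⠒⠿⠴⠀⠀
⠒⠂⣿⠒⠒⠒⠴⠒⠀⠀
⠀⠀⠀⠀⠀⠀⠀⠀⠀⠀
⠀⠀⠀⠀⠀⠀⠀⠀⠀⠀

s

⠂⠴⠂⠒⠒⣿⠒⠀⠀⠀
⠂⠒⠒⣿⠒⠿⠒⠀⠀⠀
⠒⠒⣿⣿⠴⠒⣿⠒⠀⠀
⠒⠴⣿⠿⣿⣿⠂⠴⠀⠀
⠂⠴⠂⠒⠒⠒⠂⠂⠀⠀
⠒⠿⣿⠂⠂⣾⠿⠴⠀⠀
⠒⠂⣿⠒⠒⠒⠴⠒⠀⠀
⠀⠀⠀⠿⠒⠒⠒⠂⠀⠀
⠀⠀⠀⠀⠀⠀⠀⠀⠀⠀
⠀⠀⠀⠀⠀⠀⠀⠀⠀⠀

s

⠂⠒⠒⣿⠒⠿⠒⠀⠀⠀
⠒⠒⣿⣿⠴⠒⣿⠒⠀⠀
⠒⠴⣿⠿⣿⣿⠂⠴⠀⠀
⠂⠴⠂⠒⠒⠒⠂⠂⠀⠀
⠒⠿⣿⠂⠂⠒⠿⠴⠀⠀
⠒⠂⣿⠒⠒⣾⠴⠒⠀⠀
⠀⠀⠀⠿⠒⠒⠒⠂⠀⠀
⠀⠀⠀⠒⠒⠂⠴⠒⠀⠀
⠀⠀⠀⠀⠀⠀⠀⠀⠀⠀
⠀⠀⠀⠀⠀⠀⠀⠀⠀⠀

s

⠒⠒⣿⣿⠴⠒⣿⠒⠀⠀
⠒⠴⣿⠿⣿⣿⠂⠴⠀⠀
⠂⠴⠂⠒⠒⠒⠂⠂⠀⠀
⠒⠿⣿⠂⠂⠒⠿⠴⠀⠀
⠒⠂⣿⠒⠒⠒⠴⠒⠀⠀
⠀⠀⠀⠿⠒⣾⠒⠂⠀⠀
⠀⠀⠀⠒⠒⠂⠴⠒⠀⠀
⠀⠀⠀⠒⠒⠒⠂⠿⠀⠀
⠀⠀⠀⠀⠀⠀⠀⠀⠀⠀
⠀⠀⠀⠀⠀⠀⠀⠀⠀⠀

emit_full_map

⠀⠀⠀⠂⣿⣿⠒⠂⠀⠀
⠀⠀⠒⠴⣿⠒⠿⠒⠒⠀
⠂⠴⠂⣿⠴⠂⠒⠒⠒⠀
⠒⣿⠂⠴⠂⠒⠒⣿⠒⠀
⠒⠒⠂⠒⠒⣿⠒⠿⠒⠀
⠒⣿⠒⠒⣿⣿⠴⠒⣿⠒
⣿⠂⠒⠴⣿⠿⣿⣿⠂⠴
⠀⠿⠂⠴⠂⠒⠒⠒⠂⠂
⠀⠀⠒⠿⣿⠂⠂⠒⠿⠴
⠀⠀⠒⠂⣿⠒⠒⠒⠴⠒
⠀⠀⠀⠀⠀⠿⠒⣾⠒⠂
⠀⠀⠀⠀⠀⠒⠒⠂⠴⠒
⠀⠀⠀⠀⠀⠒⠒⠒⠂⠿


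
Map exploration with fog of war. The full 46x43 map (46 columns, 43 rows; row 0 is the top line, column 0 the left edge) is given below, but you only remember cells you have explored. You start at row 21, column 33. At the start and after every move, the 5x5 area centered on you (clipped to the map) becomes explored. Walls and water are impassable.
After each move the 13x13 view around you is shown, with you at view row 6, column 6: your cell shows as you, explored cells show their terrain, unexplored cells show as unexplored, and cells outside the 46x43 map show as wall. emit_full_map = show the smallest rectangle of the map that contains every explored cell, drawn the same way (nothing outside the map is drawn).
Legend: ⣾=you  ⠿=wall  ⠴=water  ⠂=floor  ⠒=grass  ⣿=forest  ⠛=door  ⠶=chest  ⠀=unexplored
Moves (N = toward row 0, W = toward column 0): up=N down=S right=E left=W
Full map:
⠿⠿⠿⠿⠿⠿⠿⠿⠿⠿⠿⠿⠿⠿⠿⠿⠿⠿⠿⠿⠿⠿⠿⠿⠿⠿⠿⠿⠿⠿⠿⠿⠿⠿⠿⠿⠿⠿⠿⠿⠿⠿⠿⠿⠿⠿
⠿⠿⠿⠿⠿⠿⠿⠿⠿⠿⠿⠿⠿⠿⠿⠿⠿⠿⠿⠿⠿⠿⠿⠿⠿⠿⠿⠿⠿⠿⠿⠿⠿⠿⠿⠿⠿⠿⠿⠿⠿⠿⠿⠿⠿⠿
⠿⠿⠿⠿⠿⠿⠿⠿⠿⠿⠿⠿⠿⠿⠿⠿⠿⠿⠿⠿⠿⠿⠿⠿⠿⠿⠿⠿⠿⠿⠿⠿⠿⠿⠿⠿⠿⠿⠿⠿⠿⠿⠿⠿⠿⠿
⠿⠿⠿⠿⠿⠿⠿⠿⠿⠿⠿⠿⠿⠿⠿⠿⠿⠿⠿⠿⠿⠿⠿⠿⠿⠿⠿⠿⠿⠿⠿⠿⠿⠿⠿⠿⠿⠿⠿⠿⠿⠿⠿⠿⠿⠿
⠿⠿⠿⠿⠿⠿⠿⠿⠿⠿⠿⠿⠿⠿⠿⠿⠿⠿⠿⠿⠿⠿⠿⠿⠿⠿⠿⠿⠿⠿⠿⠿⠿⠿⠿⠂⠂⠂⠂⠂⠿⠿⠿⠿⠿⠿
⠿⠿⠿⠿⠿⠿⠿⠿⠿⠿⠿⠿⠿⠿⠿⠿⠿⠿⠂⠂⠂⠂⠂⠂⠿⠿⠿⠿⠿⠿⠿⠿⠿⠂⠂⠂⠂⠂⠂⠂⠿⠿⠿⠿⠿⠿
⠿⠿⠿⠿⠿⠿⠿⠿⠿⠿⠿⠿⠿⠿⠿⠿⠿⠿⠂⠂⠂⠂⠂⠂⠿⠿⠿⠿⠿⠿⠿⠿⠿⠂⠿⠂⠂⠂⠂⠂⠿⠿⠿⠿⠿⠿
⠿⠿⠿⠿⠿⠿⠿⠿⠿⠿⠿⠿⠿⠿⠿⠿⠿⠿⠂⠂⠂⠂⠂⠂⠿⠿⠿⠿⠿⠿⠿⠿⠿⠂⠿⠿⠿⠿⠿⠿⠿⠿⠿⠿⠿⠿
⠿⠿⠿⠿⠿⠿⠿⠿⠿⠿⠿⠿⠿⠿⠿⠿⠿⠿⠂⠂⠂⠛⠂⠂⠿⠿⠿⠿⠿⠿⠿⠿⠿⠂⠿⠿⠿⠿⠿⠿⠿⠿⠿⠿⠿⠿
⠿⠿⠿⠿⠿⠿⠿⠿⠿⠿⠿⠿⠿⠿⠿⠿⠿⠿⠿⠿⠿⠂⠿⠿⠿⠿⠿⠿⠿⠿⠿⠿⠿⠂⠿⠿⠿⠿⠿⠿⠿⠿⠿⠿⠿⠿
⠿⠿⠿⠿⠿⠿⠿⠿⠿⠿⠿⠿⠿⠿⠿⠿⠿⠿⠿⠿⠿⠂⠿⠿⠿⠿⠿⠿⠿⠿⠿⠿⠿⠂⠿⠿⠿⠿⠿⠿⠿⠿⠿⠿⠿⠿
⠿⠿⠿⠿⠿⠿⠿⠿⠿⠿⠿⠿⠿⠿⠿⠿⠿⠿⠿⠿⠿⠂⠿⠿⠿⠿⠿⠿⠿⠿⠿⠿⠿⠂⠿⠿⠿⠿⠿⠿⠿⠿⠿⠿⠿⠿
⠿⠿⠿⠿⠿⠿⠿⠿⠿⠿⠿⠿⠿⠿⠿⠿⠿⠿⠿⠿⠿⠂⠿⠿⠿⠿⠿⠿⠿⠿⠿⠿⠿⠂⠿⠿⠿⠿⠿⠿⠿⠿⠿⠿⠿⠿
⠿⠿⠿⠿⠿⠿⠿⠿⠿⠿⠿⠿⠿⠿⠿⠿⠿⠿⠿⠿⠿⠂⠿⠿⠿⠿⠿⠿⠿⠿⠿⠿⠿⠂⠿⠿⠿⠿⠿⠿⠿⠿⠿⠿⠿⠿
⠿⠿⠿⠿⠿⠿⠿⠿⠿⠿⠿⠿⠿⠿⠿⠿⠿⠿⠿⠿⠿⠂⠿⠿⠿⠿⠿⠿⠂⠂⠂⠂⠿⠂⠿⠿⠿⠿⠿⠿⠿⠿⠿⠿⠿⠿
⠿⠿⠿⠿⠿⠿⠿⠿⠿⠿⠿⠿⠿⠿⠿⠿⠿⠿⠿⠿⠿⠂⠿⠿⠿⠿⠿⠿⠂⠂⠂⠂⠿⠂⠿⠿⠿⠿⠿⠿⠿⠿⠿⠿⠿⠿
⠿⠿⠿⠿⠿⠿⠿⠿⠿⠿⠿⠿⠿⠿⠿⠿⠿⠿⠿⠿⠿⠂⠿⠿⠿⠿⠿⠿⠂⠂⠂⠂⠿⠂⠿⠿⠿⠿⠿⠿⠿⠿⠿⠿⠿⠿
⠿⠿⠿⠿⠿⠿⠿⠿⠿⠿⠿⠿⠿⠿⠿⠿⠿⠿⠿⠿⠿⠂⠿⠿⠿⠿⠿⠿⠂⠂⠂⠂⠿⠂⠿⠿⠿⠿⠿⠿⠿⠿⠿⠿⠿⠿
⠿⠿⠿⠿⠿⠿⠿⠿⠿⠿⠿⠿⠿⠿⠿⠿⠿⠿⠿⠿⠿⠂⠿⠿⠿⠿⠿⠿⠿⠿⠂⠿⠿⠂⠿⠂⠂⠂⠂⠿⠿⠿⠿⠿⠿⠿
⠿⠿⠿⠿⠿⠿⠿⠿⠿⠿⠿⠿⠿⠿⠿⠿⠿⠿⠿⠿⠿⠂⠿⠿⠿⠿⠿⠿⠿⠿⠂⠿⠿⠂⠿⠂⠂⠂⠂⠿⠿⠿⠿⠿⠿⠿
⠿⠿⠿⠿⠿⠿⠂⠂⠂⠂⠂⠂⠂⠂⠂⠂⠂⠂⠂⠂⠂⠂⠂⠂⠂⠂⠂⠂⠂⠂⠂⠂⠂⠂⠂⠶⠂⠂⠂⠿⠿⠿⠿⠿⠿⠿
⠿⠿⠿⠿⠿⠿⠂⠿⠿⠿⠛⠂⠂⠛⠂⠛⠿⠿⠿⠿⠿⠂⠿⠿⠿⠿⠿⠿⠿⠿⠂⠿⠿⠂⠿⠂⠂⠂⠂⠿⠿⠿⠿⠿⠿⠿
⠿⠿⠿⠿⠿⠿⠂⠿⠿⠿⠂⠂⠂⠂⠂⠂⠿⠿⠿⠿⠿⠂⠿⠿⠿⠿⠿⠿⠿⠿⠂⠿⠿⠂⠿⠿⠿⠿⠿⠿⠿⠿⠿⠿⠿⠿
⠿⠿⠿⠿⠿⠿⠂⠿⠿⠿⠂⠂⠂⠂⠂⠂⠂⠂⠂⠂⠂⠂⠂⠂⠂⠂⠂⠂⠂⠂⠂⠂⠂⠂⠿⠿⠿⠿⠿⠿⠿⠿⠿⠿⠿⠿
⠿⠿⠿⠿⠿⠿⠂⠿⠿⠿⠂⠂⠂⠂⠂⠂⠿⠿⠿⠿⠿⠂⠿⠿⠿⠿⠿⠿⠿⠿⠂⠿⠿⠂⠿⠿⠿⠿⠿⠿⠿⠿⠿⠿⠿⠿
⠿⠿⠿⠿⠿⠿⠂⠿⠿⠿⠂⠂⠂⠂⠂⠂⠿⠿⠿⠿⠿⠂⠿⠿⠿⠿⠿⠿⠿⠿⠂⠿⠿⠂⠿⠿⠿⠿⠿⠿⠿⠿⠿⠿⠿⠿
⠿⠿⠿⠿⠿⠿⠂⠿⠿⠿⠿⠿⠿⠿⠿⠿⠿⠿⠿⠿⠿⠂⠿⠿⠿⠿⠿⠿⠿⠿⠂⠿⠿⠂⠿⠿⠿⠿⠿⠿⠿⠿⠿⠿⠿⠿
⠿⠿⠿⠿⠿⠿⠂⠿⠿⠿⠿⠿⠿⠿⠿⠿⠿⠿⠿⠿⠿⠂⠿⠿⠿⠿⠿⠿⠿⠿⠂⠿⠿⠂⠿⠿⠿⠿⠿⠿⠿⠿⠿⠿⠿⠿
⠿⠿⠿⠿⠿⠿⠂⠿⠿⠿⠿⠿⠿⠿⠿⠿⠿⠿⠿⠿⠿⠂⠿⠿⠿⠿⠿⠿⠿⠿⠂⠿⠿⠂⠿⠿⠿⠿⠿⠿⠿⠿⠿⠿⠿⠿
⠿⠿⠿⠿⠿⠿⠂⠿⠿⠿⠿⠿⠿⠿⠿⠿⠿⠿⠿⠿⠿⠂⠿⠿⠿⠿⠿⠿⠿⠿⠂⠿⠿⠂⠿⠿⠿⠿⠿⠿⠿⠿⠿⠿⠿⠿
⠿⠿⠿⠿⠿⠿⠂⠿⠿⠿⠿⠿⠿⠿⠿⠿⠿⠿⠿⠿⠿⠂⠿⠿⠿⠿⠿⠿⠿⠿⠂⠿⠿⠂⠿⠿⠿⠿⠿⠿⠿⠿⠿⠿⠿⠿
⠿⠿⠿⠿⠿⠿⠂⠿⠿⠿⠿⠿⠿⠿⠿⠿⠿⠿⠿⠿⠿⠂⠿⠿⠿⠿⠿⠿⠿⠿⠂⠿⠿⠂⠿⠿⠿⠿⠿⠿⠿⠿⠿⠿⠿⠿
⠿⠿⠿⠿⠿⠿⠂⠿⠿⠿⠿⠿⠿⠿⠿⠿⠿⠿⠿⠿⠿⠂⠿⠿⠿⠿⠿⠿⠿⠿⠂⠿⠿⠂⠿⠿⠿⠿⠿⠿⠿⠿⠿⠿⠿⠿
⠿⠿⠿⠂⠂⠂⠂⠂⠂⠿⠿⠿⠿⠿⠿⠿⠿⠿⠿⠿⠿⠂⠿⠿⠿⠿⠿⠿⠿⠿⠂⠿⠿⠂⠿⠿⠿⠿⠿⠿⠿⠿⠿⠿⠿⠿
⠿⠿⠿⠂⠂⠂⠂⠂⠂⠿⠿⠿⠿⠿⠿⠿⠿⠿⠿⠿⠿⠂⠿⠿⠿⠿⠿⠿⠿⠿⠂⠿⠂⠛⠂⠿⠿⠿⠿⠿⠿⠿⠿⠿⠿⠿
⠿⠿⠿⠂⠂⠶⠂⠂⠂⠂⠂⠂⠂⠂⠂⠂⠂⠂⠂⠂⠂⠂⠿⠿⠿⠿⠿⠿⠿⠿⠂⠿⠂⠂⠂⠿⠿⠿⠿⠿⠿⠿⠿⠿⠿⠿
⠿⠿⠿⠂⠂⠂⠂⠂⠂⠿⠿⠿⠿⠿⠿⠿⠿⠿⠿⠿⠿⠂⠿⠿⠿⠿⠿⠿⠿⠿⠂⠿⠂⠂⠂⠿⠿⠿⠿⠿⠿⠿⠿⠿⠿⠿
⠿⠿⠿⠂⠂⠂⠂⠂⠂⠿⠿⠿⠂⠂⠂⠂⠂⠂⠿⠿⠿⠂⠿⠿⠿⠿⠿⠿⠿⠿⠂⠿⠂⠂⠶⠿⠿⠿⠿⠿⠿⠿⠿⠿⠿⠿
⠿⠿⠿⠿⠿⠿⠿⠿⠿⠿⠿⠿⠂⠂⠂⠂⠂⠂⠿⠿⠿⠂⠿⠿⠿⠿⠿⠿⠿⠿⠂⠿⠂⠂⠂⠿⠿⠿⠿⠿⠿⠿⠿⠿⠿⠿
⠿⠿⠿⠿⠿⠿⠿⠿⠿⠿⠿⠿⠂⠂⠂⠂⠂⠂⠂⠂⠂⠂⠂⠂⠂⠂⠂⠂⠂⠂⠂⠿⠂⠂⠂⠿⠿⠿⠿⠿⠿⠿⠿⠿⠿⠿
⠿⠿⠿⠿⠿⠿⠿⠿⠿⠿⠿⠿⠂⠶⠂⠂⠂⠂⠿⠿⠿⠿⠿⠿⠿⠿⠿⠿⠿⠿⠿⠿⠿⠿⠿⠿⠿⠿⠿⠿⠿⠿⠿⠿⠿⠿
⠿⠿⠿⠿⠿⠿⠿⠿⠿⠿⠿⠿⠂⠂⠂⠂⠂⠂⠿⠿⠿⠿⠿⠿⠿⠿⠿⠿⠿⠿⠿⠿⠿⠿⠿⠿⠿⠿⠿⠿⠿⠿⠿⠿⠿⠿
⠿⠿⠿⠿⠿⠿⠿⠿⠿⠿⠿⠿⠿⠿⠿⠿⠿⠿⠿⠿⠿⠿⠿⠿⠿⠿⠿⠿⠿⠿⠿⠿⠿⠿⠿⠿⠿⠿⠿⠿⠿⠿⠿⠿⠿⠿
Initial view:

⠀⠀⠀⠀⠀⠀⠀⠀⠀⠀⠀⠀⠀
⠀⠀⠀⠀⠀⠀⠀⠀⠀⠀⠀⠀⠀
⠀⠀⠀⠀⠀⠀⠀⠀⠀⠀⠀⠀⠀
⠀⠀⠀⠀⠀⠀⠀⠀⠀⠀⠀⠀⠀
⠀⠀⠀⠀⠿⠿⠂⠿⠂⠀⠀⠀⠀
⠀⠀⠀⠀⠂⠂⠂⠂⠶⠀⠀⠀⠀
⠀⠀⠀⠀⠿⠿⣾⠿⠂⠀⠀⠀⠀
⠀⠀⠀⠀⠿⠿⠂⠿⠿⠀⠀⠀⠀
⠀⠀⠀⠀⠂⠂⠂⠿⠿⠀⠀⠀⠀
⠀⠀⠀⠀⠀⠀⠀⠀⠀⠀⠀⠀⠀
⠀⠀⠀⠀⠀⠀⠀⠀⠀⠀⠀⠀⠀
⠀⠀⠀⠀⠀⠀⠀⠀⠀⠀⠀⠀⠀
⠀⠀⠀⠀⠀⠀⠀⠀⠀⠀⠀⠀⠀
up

⠀⠀⠀⠀⠀⠀⠀⠀⠀⠀⠀⠀⠀
⠀⠀⠀⠀⠀⠀⠀⠀⠀⠀⠀⠀⠀
⠀⠀⠀⠀⠀⠀⠀⠀⠀⠀⠀⠀⠀
⠀⠀⠀⠀⠀⠀⠀⠀⠀⠀⠀⠀⠀
⠀⠀⠀⠀⠿⠿⠂⠿⠂⠀⠀⠀⠀
⠀⠀⠀⠀⠿⠿⠂⠿⠂⠀⠀⠀⠀
⠀⠀⠀⠀⠂⠂⣾⠂⠶⠀⠀⠀⠀
⠀⠀⠀⠀⠿⠿⠂⠿⠂⠀⠀⠀⠀
⠀⠀⠀⠀⠿⠿⠂⠿⠿⠀⠀⠀⠀
⠀⠀⠀⠀⠂⠂⠂⠿⠿⠀⠀⠀⠀
⠀⠀⠀⠀⠀⠀⠀⠀⠀⠀⠀⠀⠀
⠀⠀⠀⠀⠀⠀⠀⠀⠀⠀⠀⠀⠀
⠀⠀⠀⠀⠀⠀⠀⠀⠀⠀⠀⠀⠀

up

⠀⠀⠀⠀⠀⠀⠀⠀⠀⠀⠀⠀⠀
⠀⠀⠀⠀⠀⠀⠀⠀⠀⠀⠀⠀⠀
⠀⠀⠀⠀⠀⠀⠀⠀⠀⠀⠀⠀⠀
⠀⠀⠀⠀⠀⠀⠀⠀⠀⠀⠀⠀⠀
⠀⠀⠀⠀⠂⠿⠂⠿⠿⠀⠀⠀⠀
⠀⠀⠀⠀⠿⠿⠂⠿⠂⠀⠀⠀⠀
⠀⠀⠀⠀⠿⠿⣾⠿⠂⠀⠀⠀⠀
⠀⠀⠀⠀⠂⠂⠂⠂⠶⠀⠀⠀⠀
⠀⠀⠀⠀⠿⠿⠂⠿⠂⠀⠀⠀⠀
⠀⠀⠀⠀⠿⠿⠂⠿⠿⠀⠀⠀⠀
⠀⠀⠀⠀⠂⠂⠂⠿⠿⠀⠀⠀⠀
⠀⠀⠀⠀⠀⠀⠀⠀⠀⠀⠀⠀⠀
⠀⠀⠀⠀⠀⠀⠀⠀⠀⠀⠀⠀⠀

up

⠀⠀⠀⠀⠀⠀⠀⠀⠀⠀⠀⠀⠀
⠀⠀⠀⠀⠀⠀⠀⠀⠀⠀⠀⠀⠀
⠀⠀⠀⠀⠀⠀⠀⠀⠀⠀⠀⠀⠀
⠀⠀⠀⠀⠀⠀⠀⠀⠀⠀⠀⠀⠀
⠀⠀⠀⠀⠂⠿⠂⠿⠿⠀⠀⠀⠀
⠀⠀⠀⠀⠂⠿⠂⠿⠿⠀⠀⠀⠀
⠀⠀⠀⠀⠿⠿⣾⠿⠂⠀⠀⠀⠀
⠀⠀⠀⠀⠿⠿⠂⠿⠂⠀⠀⠀⠀
⠀⠀⠀⠀⠂⠂⠂⠂⠶⠀⠀⠀⠀
⠀⠀⠀⠀⠿⠿⠂⠿⠂⠀⠀⠀⠀
⠀⠀⠀⠀⠿⠿⠂⠿⠿⠀⠀⠀⠀
⠀⠀⠀⠀⠂⠂⠂⠿⠿⠀⠀⠀⠀
⠀⠀⠀⠀⠀⠀⠀⠀⠀⠀⠀⠀⠀

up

⠀⠀⠀⠀⠀⠀⠀⠀⠀⠀⠀⠀⠀
⠀⠀⠀⠀⠀⠀⠀⠀⠀⠀⠀⠀⠀
⠀⠀⠀⠀⠀⠀⠀⠀⠀⠀⠀⠀⠀
⠀⠀⠀⠀⠀⠀⠀⠀⠀⠀⠀⠀⠀
⠀⠀⠀⠀⠂⠿⠂⠿⠿⠀⠀⠀⠀
⠀⠀⠀⠀⠂⠿⠂⠿⠿⠀⠀⠀⠀
⠀⠀⠀⠀⠂⠿⣾⠿⠿⠀⠀⠀⠀
⠀⠀⠀⠀⠿⠿⠂⠿⠂⠀⠀⠀⠀
⠀⠀⠀⠀⠿⠿⠂⠿⠂⠀⠀⠀⠀
⠀⠀⠀⠀⠂⠂⠂⠂⠶⠀⠀⠀⠀
⠀⠀⠀⠀⠿⠿⠂⠿⠂⠀⠀⠀⠀
⠀⠀⠀⠀⠿⠿⠂⠿⠿⠀⠀⠀⠀
⠀⠀⠀⠀⠂⠂⠂⠿⠿⠀⠀⠀⠀

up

⠀⠀⠀⠀⠀⠀⠀⠀⠀⠀⠀⠀⠀
⠀⠀⠀⠀⠀⠀⠀⠀⠀⠀⠀⠀⠀
⠀⠀⠀⠀⠀⠀⠀⠀⠀⠀⠀⠀⠀
⠀⠀⠀⠀⠀⠀⠀⠀⠀⠀⠀⠀⠀
⠀⠀⠀⠀⠂⠿⠂⠿⠿⠀⠀⠀⠀
⠀⠀⠀⠀⠂⠿⠂⠿⠿⠀⠀⠀⠀
⠀⠀⠀⠀⠂⠿⣾⠿⠿⠀⠀⠀⠀
⠀⠀⠀⠀⠂⠿⠂⠿⠿⠀⠀⠀⠀
⠀⠀⠀⠀⠿⠿⠂⠿⠂⠀⠀⠀⠀
⠀⠀⠀⠀⠿⠿⠂⠿⠂⠀⠀⠀⠀
⠀⠀⠀⠀⠂⠂⠂⠂⠶⠀⠀⠀⠀
⠀⠀⠀⠀⠿⠿⠂⠿⠂⠀⠀⠀⠀
⠀⠀⠀⠀⠿⠿⠂⠿⠿⠀⠀⠀⠀

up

⠀⠀⠀⠀⠀⠀⠀⠀⠀⠀⠀⠀⠀
⠀⠀⠀⠀⠀⠀⠀⠀⠀⠀⠀⠀⠀
⠀⠀⠀⠀⠀⠀⠀⠀⠀⠀⠀⠀⠀
⠀⠀⠀⠀⠀⠀⠀⠀⠀⠀⠀⠀⠀
⠀⠀⠀⠀⠿⠿⠂⠿⠿⠀⠀⠀⠀
⠀⠀⠀⠀⠂⠿⠂⠿⠿⠀⠀⠀⠀
⠀⠀⠀⠀⠂⠿⣾⠿⠿⠀⠀⠀⠀
⠀⠀⠀⠀⠂⠿⠂⠿⠿⠀⠀⠀⠀
⠀⠀⠀⠀⠂⠿⠂⠿⠿⠀⠀⠀⠀
⠀⠀⠀⠀⠿⠿⠂⠿⠂⠀⠀⠀⠀
⠀⠀⠀⠀⠿⠿⠂⠿⠂⠀⠀⠀⠀
⠀⠀⠀⠀⠂⠂⠂⠂⠶⠀⠀⠀⠀
⠀⠀⠀⠀⠿⠿⠂⠿⠂⠀⠀⠀⠀

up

⠀⠀⠀⠀⠀⠀⠀⠀⠀⠀⠀⠀⠀
⠀⠀⠀⠀⠀⠀⠀⠀⠀⠀⠀⠀⠀
⠀⠀⠀⠀⠀⠀⠀⠀⠀⠀⠀⠀⠀
⠀⠀⠀⠀⠀⠀⠀⠀⠀⠀⠀⠀⠀
⠀⠀⠀⠀⠿⠿⠂⠿⠿⠀⠀⠀⠀
⠀⠀⠀⠀⠿⠿⠂⠿⠿⠀⠀⠀⠀
⠀⠀⠀⠀⠂⠿⣾⠿⠿⠀⠀⠀⠀
⠀⠀⠀⠀⠂⠿⠂⠿⠿⠀⠀⠀⠀
⠀⠀⠀⠀⠂⠿⠂⠿⠿⠀⠀⠀⠀
⠀⠀⠀⠀⠂⠿⠂⠿⠿⠀⠀⠀⠀
⠀⠀⠀⠀⠿⠿⠂⠿⠂⠀⠀⠀⠀
⠀⠀⠀⠀⠿⠿⠂⠿⠂⠀⠀⠀⠀
⠀⠀⠀⠀⠂⠂⠂⠂⠶⠀⠀⠀⠀

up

⠀⠀⠀⠀⠀⠀⠀⠀⠀⠀⠀⠀⠀
⠀⠀⠀⠀⠀⠀⠀⠀⠀⠀⠀⠀⠀
⠀⠀⠀⠀⠀⠀⠀⠀⠀⠀⠀⠀⠀
⠀⠀⠀⠀⠀⠀⠀⠀⠀⠀⠀⠀⠀
⠀⠀⠀⠀⠿⠿⠂⠿⠿⠀⠀⠀⠀
⠀⠀⠀⠀⠿⠿⠂⠿⠿⠀⠀⠀⠀
⠀⠀⠀⠀⠿⠿⣾⠿⠿⠀⠀⠀⠀
⠀⠀⠀⠀⠂⠿⠂⠿⠿⠀⠀⠀⠀
⠀⠀⠀⠀⠂⠿⠂⠿⠿⠀⠀⠀⠀
⠀⠀⠀⠀⠂⠿⠂⠿⠿⠀⠀⠀⠀
⠀⠀⠀⠀⠂⠿⠂⠿⠿⠀⠀⠀⠀
⠀⠀⠀⠀⠿⠿⠂⠿⠂⠀⠀⠀⠀
⠀⠀⠀⠀⠿⠿⠂⠿⠂⠀⠀⠀⠀

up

⠀⠀⠀⠀⠀⠀⠀⠀⠀⠀⠀⠀⠀
⠀⠀⠀⠀⠀⠀⠀⠀⠀⠀⠀⠀⠀
⠀⠀⠀⠀⠀⠀⠀⠀⠀⠀⠀⠀⠀
⠀⠀⠀⠀⠀⠀⠀⠀⠀⠀⠀⠀⠀
⠀⠀⠀⠀⠿⠿⠂⠿⠿⠀⠀⠀⠀
⠀⠀⠀⠀⠿⠿⠂⠿⠿⠀⠀⠀⠀
⠀⠀⠀⠀⠿⠿⣾⠿⠿⠀⠀⠀⠀
⠀⠀⠀⠀⠿⠿⠂⠿⠿⠀⠀⠀⠀
⠀⠀⠀⠀⠂⠿⠂⠿⠿⠀⠀⠀⠀
⠀⠀⠀⠀⠂⠿⠂⠿⠿⠀⠀⠀⠀
⠀⠀⠀⠀⠂⠿⠂⠿⠿⠀⠀⠀⠀
⠀⠀⠀⠀⠂⠿⠂⠿⠿⠀⠀⠀⠀
⠀⠀⠀⠀⠿⠿⠂⠿⠂⠀⠀⠀⠀

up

⠀⠀⠀⠀⠀⠀⠀⠀⠀⠀⠀⠀⠀
⠀⠀⠀⠀⠀⠀⠀⠀⠀⠀⠀⠀⠀
⠀⠀⠀⠀⠀⠀⠀⠀⠀⠀⠀⠀⠀
⠀⠀⠀⠀⠀⠀⠀⠀⠀⠀⠀⠀⠀
⠀⠀⠀⠀⠿⠿⠂⠿⠿⠀⠀⠀⠀
⠀⠀⠀⠀⠿⠿⠂⠿⠿⠀⠀⠀⠀
⠀⠀⠀⠀⠿⠿⣾⠿⠿⠀⠀⠀⠀
⠀⠀⠀⠀⠿⠿⠂⠿⠿⠀⠀⠀⠀
⠀⠀⠀⠀⠿⠿⠂⠿⠿⠀⠀⠀⠀
⠀⠀⠀⠀⠂⠿⠂⠿⠿⠀⠀⠀⠀
⠀⠀⠀⠀⠂⠿⠂⠿⠿⠀⠀⠀⠀
⠀⠀⠀⠀⠂⠿⠂⠿⠿⠀⠀⠀⠀
⠀⠀⠀⠀⠂⠿⠂⠿⠿⠀⠀⠀⠀

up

⠀⠀⠀⠀⠀⠀⠀⠀⠀⠀⠀⠀⠀
⠀⠀⠀⠀⠀⠀⠀⠀⠀⠀⠀⠀⠀
⠀⠀⠀⠀⠀⠀⠀⠀⠀⠀⠀⠀⠀
⠀⠀⠀⠀⠀⠀⠀⠀⠀⠀⠀⠀⠀
⠀⠀⠀⠀⠿⠿⠂⠿⠿⠀⠀⠀⠀
⠀⠀⠀⠀⠿⠿⠂⠿⠿⠀⠀⠀⠀
⠀⠀⠀⠀⠿⠿⣾⠿⠿⠀⠀⠀⠀
⠀⠀⠀⠀⠿⠿⠂⠿⠿⠀⠀⠀⠀
⠀⠀⠀⠀⠿⠿⠂⠿⠿⠀⠀⠀⠀
⠀⠀⠀⠀⠿⠿⠂⠿⠿⠀⠀⠀⠀
⠀⠀⠀⠀⠂⠿⠂⠿⠿⠀⠀⠀⠀
⠀⠀⠀⠀⠂⠿⠂⠿⠿⠀⠀⠀⠀
⠀⠀⠀⠀⠂⠿⠂⠿⠿⠀⠀⠀⠀

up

⠀⠀⠀⠀⠀⠀⠀⠀⠀⠀⠀⠀⠀
⠀⠀⠀⠀⠀⠀⠀⠀⠀⠀⠀⠀⠀
⠀⠀⠀⠀⠀⠀⠀⠀⠀⠀⠀⠀⠀
⠀⠀⠀⠀⠀⠀⠀⠀⠀⠀⠀⠀⠀
⠀⠀⠀⠀⠿⠿⠂⠿⠿⠀⠀⠀⠀
⠀⠀⠀⠀⠿⠿⠂⠿⠿⠀⠀⠀⠀
⠀⠀⠀⠀⠿⠿⣾⠿⠿⠀⠀⠀⠀
⠀⠀⠀⠀⠿⠿⠂⠿⠿⠀⠀⠀⠀
⠀⠀⠀⠀⠿⠿⠂⠿⠿⠀⠀⠀⠀
⠀⠀⠀⠀⠿⠿⠂⠿⠿⠀⠀⠀⠀
⠀⠀⠀⠀⠿⠿⠂⠿⠿⠀⠀⠀⠀
⠀⠀⠀⠀⠂⠿⠂⠿⠿⠀⠀⠀⠀
⠀⠀⠀⠀⠂⠿⠂⠿⠿⠀⠀⠀⠀

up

⠀⠀⠀⠀⠀⠀⠀⠀⠀⠀⠀⠀⠀
⠀⠀⠀⠀⠀⠀⠀⠀⠀⠀⠀⠀⠀
⠀⠀⠀⠀⠀⠀⠀⠀⠀⠀⠀⠀⠀
⠀⠀⠀⠀⠀⠀⠀⠀⠀⠀⠀⠀⠀
⠀⠀⠀⠀⠿⠿⠂⠿⠂⠀⠀⠀⠀
⠀⠀⠀⠀⠿⠿⠂⠿⠿⠀⠀⠀⠀
⠀⠀⠀⠀⠿⠿⣾⠿⠿⠀⠀⠀⠀
⠀⠀⠀⠀⠿⠿⠂⠿⠿⠀⠀⠀⠀
⠀⠀⠀⠀⠿⠿⠂⠿⠿⠀⠀⠀⠀
⠀⠀⠀⠀⠿⠿⠂⠿⠿⠀⠀⠀⠀
⠀⠀⠀⠀⠿⠿⠂⠿⠿⠀⠀⠀⠀
⠀⠀⠀⠀⠿⠿⠂⠿⠿⠀⠀⠀⠀
⠀⠀⠀⠀⠂⠿⠂⠿⠿⠀⠀⠀⠀

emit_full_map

⠿⠿⠂⠿⠂
⠿⠿⠂⠿⠿
⠿⠿⣾⠿⠿
⠿⠿⠂⠿⠿
⠿⠿⠂⠿⠿
⠿⠿⠂⠿⠿
⠿⠿⠂⠿⠿
⠿⠿⠂⠿⠿
⠂⠿⠂⠿⠿
⠂⠿⠂⠿⠿
⠂⠿⠂⠿⠿
⠂⠿⠂⠿⠿
⠿⠿⠂⠿⠂
⠿⠿⠂⠿⠂
⠂⠂⠂⠂⠶
⠿⠿⠂⠿⠂
⠿⠿⠂⠿⠿
⠂⠂⠂⠿⠿

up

⠀⠀⠀⠀⠀⠀⠀⠀⠀⠀⠀⠀⠀
⠀⠀⠀⠀⠀⠀⠀⠀⠀⠀⠀⠀⠀
⠀⠀⠀⠀⠀⠀⠀⠀⠀⠀⠀⠀⠀
⠀⠀⠀⠀⠀⠀⠀⠀⠀⠀⠀⠀⠀
⠀⠀⠀⠀⠿⠿⠂⠂⠂⠀⠀⠀⠀
⠀⠀⠀⠀⠿⠿⠂⠿⠂⠀⠀⠀⠀
⠀⠀⠀⠀⠿⠿⣾⠿⠿⠀⠀⠀⠀
⠀⠀⠀⠀⠿⠿⠂⠿⠿⠀⠀⠀⠀
⠀⠀⠀⠀⠿⠿⠂⠿⠿⠀⠀⠀⠀
⠀⠀⠀⠀⠿⠿⠂⠿⠿⠀⠀⠀⠀
⠀⠀⠀⠀⠿⠿⠂⠿⠿⠀⠀⠀⠀
⠀⠀⠀⠀⠿⠿⠂⠿⠿⠀⠀⠀⠀
⠀⠀⠀⠀⠿⠿⠂⠿⠿⠀⠀⠀⠀

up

⠀⠀⠀⠀⠀⠀⠀⠀⠀⠀⠀⠀⠀
⠀⠀⠀⠀⠀⠀⠀⠀⠀⠀⠀⠀⠀
⠀⠀⠀⠀⠀⠀⠀⠀⠀⠀⠀⠀⠀
⠀⠀⠀⠀⠀⠀⠀⠀⠀⠀⠀⠀⠀
⠀⠀⠀⠀⠿⠿⠿⠿⠂⠀⠀⠀⠀
⠀⠀⠀⠀⠿⠿⠂⠂⠂⠀⠀⠀⠀
⠀⠀⠀⠀⠿⠿⣾⠿⠂⠀⠀⠀⠀
⠀⠀⠀⠀⠿⠿⠂⠿⠿⠀⠀⠀⠀
⠀⠀⠀⠀⠿⠿⠂⠿⠿⠀⠀⠀⠀
⠀⠀⠀⠀⠿⠿⠂⠿⠿⠀⠀⠀⠀
⠀⠀⠀⠀⠿⠿⠂⠿⠿⠀⠀⠀⠀
⠀⠀⠀⠀⠿⠿⠂⠿⠿⠀⠀⠀⠀
⠀⠀⠀⠀⠿⠿⠂⠿⠿⠀⠀⠀⠀

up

⠿⠿⠿⠿⠿⠿⠿⠿⠿⠿⠿⠿⠿
⠀⠀⠀⠀⠀⠀⠀⠀⠀⠀⠀⠀⠀
⠀⠀⠀⠀⠀⠀⠀⠀⠀⠀⠀⠀⠀
⠀⠀⠀⠀⠀⠀⠀⠀⠀⠀⠀⠀⠀
⠀⠀⠀⠀⠿⠿⠿⠿⠿⠀⠀⠀⠀
⠀⠀⠀⠀⠿⠿⠿⠿⠂⠀⠀⠀⠀
⠀⠀⠀⠀⠿⠿⣾⠂⠂⠀⠀⠀⠀
⠀⠀⠀⠀⠿⠿⠂⠿⠂⠀⠀⠀⠀
⠀⠀⠀⠀⠿⠿⠂⠿⠿⠀⠀⠀⠀
⠀⠀⠀⠀⠿⠿⠂⠿⠿⠀⠀⠀⠀
⠀⠀⠀⠀⠿⠿⠂⠿⠿⠀⠀⠀⠀
⠀⠀⠀⠀⠿⠿⠂⠿⠿⠀⠀⠀⠀
⠀⠀⠀⠀⠿⠿⠂⠿⠿⠀⠀⠀⠀

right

⠿⠿⠿⠿⠿⠿⠿⠿⠿⠿⠿⠿⠿
⠀⠀⠀⠀⠀⠀⠀⠀⠀⠀⠀⠀⠀
⠀⠀⠀⠀⠀⠀⠀⠀⠀⠀⠀⠀⠀
⠀⠀⠀⠀⠀⠀⠀⠀⠀⠀⠀⠀⠀
⠀⠀⠀⠿⠿⠿⠿⠿⠿⠀⠀⠀⠀
⠀⠀⠀⠿⠿⠿⠿⠂⠂⠀⠀⠀⠀
⠀⠀⠀⠿⠿⠂⣾⠂⠂⠀⠀⠀⠀
⠀⠀⠀⠿⠿⠂⠿⠂⠂⠀⠀⠀⠀
⠀⠀⠀⠿⠿⠂⠿⠿⠿⠀⠀⠀⠀
⠀⠀⠀⠿⠿⠂⠿⠿⠀⠀⠀⠀⠀
⠀⠀⠀⠿⠿⠂⠿⠿⠀⠀⠀⠀⠀
⠀⠀⠀⠿⠿⠂⠿⠿⠀⠀⠀⠀⠀
⠀⠀⠀⠿⠿⠂⠿⠿⠀⠀⠀⠀⠀

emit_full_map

⠿⠿⠿⠿⠿⠿
⠿⠿⠿⠿⠂⠂
⠿⠿⠂⣾⠂⠂
⠿⠿⠂⠿⠂⠂
⠿⠿⠂⠿⠿⠿
⠿⠿⠂⠿⠿⠀
⠿⠿⠂⠿⠿⠀
⠿⠿⠂⠿⠿⠀
⠿⠿⠂⠿⠿⠀
⠿⠿⠂⠿⠿⠀
⠿⠿⠂⠿⠿⠀
⠂⠿⠂⠿⠿⠀
⠂⠿⠂⠿⠿⠀
⠂⠿⠂⠿⠿⠀
⠂⠿⠂⠿⠿⠀
⠿⠿⠂⠿⠂⠀
⠿⠿⠂⠿⠂⠀
⠂⠂⠂⠂⠶⠀
⠿⠿⠂⠿⠂⠀
⠿⠿⠂⠿⠿⠀
⠂⠂⠂⠿⠿⠀
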